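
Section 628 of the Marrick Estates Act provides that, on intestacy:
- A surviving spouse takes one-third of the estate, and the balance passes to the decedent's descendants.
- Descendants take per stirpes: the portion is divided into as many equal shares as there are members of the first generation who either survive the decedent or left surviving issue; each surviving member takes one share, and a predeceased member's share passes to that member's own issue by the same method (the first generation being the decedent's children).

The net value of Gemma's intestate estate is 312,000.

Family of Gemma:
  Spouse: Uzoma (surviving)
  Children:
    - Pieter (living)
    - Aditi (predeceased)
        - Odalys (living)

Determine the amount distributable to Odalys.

Odalys receives 104,000.

Uzoma takes one-third of 312,000 = 104,000. The remaining 208,000 passes to the descendants.
The descendants' portion (208,000) is divided into 2 shares of 104,000: Pieter takes 104,000; Aditi's 104,000 share passes to Aditi's issue.
Aditi's share (104,000) passes entirely to Odalys.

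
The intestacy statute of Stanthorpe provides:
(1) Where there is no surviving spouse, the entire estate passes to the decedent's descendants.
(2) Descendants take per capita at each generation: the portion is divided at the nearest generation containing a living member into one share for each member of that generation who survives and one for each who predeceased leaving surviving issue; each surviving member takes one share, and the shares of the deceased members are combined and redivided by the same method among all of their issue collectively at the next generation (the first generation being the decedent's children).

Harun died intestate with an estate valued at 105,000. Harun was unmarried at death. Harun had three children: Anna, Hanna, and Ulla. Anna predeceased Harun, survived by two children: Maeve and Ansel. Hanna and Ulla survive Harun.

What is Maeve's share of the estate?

The entire 105,000 passes to the descendants.
That amount (105,000) is divided at the children's generation into 3 shares of 35,000. Hanna and Ulla each take 35,000. The remaining share for the deceased Anna (35,000) is carried to the next generation.
That pool (35,000) is divided at the grandchildren's generation equally among Maeve and Ansel: 17,500 each.

Maeve receives 17,500.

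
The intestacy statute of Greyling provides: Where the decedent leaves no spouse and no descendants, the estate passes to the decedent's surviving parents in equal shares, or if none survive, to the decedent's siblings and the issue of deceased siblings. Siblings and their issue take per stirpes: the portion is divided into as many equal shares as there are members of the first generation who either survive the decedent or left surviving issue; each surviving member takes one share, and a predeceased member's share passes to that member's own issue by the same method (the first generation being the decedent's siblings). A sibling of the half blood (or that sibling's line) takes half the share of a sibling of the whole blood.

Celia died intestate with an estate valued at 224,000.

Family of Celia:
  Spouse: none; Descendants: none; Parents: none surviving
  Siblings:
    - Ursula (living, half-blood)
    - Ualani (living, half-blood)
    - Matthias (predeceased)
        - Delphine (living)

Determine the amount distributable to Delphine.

The entire 224,000 passes to the siblings and their issue.
Counting each half-blood sibling's line as half a unit, there are 2 units in 224,000, so one unit is 112,000. Whole-blood lines (Matthias) take 112,000 each; half-blood lines (Ursula and Ualani) take 56,000 each.
Matthias's share (112,000) passes entirely to Delphine.

Delphine receives 112,000.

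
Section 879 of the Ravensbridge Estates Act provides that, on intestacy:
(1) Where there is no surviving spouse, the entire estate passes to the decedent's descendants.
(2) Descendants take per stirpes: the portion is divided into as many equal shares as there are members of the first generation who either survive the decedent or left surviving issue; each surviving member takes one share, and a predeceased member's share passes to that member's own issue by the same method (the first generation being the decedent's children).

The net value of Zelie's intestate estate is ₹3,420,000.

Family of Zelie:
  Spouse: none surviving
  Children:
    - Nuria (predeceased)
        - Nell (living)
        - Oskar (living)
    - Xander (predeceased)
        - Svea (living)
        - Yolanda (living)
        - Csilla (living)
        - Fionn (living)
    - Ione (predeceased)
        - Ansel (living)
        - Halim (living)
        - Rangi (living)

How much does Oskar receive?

The entire ₹3,420,000 passes to the descendants.
That amount (₹3,420,000) is divided into 3 shares of ₹1,140,000: Nuria's ₹1,140,000 share passes to Nuria's issue; Xander's ₹1,140,000 share passes to Xander's issue; Ione's ₹1,140,000 share passes to Ione's issue.
Nuria's share (₹1,140,000) is divided into 2 shares of ₹570,000: Nell and Oskar each take ₹570,000.
Xander's share (₹1,140,000) is divided into 4 shares of ₹285,000: Svea, Yolanda, Csilla, and Fionn each take ₹285,000.
Ione's share (₹1,140,000) is divided into 3 shares of ₹380,000: Ansel, Halim, and Rangi each take ₹380,000.

Oskar receives ₹570,000.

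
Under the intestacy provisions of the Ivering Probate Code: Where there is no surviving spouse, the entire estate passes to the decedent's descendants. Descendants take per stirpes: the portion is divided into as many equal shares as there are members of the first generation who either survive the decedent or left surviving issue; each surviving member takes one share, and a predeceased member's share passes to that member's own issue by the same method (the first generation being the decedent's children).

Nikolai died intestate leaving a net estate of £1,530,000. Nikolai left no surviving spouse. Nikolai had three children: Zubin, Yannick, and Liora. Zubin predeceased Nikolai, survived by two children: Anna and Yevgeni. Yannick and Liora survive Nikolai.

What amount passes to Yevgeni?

The entire £1,530,000 passes to the descendants.
That amount (£1,530,000) is divided into 3 shares of £510,000: Yannick and Liora each take £510,000; Zubin's £510,000 share passes to Zubin's issue.
Zubin's share (£510,000) is divided into 2 shares of £255,000: Anna and Yevgeni each take £255,000.

Yevgeni receives £255,000.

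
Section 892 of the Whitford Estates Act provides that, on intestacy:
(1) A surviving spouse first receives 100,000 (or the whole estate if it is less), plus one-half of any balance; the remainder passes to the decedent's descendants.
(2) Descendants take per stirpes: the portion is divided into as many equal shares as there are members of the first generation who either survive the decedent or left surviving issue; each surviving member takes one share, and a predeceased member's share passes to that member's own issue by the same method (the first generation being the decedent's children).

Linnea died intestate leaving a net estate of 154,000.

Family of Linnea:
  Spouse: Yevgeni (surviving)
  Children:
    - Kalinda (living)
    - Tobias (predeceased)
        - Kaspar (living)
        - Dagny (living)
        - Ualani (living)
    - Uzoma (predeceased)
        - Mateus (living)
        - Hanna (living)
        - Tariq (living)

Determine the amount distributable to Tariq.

Tariq receives 3,000.

Yevgeni first takes 100,000, leaving a balance of 54,000. Yevgeni then takes one-half of the balance (27,000), for a total of 127,000. The remaining 27,000 passes to the descendants.
The descendants' portion (27,000) is divided into 3 shares of 9,000: Kalinda takes 9,000; Tobias's 9,000 share passes to Tobias's issue; Uzoma's 9,000 share passes to Uzoma's issue.
Tobias's share (9,000) is divided into 3 shares of 3,000: Kaspar, Dagny, and Ualani each take 3,000.
Uzoma's share (9,000) is divided into 3 shares of 3,000: Mateus, Hanna, and Tariq each take 3,000.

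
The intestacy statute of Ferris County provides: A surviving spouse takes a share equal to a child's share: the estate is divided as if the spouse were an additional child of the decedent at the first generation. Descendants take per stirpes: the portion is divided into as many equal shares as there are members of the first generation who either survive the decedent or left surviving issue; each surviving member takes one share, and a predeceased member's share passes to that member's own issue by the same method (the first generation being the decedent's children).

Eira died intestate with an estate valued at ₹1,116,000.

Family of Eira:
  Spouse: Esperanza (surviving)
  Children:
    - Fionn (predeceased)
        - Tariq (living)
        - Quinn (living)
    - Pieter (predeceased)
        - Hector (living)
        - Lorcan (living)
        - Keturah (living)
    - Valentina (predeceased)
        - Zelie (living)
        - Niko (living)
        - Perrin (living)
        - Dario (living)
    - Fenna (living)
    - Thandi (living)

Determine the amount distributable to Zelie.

Zelie receives ₹46,500.

The spouse counts as an additional share at the children's level, so there are 6 primary shares of ₹186,000. Esperanza takes one such share (₹186,000).
The children's combined portion (₹930,000) is divided into 5 shares of ₹186,000: Fenna and Thandi each take ₹186,000; Fionn's ₹186,000 share passes to Fionn's issue; Pieter's ₹186,000 share passes to Pieter's issue; Valentina's ₹186,000 share passes to Valentina's issue.
Fionn's share (₹186,000) is divided into 2 shares of ₹93,000: Tariq and Quinn each take ₹93,000.
Pieter's share (₹186,000) is divided into 3 shares of ₹62,000: Hector, Lorcan, and Keturah each take ₹62,000.
Valentina's share (₹186,000) is divided into 4 shares of ₹46,500: Zelie, Niko, Perrin, and Dario each take ₹46,500.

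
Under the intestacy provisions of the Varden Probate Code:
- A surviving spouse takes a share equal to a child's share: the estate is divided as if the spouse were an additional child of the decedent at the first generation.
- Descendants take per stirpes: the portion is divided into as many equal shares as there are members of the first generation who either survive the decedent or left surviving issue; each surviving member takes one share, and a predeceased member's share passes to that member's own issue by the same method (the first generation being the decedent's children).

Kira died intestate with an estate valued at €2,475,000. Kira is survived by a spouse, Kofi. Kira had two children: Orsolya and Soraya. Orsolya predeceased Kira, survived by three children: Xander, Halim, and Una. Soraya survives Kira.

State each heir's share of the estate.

Kofi: €825,000; Xander: €275,000; Halim: €275,000; Una: €275,000; Soraya: €825,000

The spouse counts as an additional share at the children's level, so there are 3 primary shares of €825,000. Kofi takes one such share (€825,000).
The children's combined portion (€1,650,000) is divided into 2 shares of €825,000: Soraya takes €825,000; Orsolya's €825,000 share passes to Orsolya's issue.
Orsolya's share (€825,000) is divided into 3 shares of €275,000: Xander, Halim, and Una each take €275,000.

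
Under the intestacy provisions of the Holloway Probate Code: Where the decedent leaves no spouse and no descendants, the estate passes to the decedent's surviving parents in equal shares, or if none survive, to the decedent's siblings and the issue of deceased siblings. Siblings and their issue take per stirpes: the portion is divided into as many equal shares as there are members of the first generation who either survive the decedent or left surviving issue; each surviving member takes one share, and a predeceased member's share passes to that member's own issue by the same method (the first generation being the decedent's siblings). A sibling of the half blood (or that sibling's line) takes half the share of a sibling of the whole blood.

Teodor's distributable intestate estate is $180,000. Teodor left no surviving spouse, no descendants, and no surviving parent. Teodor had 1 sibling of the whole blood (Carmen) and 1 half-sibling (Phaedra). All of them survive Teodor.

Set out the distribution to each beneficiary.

Phaedra: $60,000; Carmen: $120,000

The entire $180,000 passes to the siblings and their issue.
Counting each half-blood sibling's line as half a unit, there are 3/2 units in $180,000, so one unit is $120,000. Whole-blood lines (Carmen) take $120,000 each; half-blood lines (Phaedra) take $60,000 each.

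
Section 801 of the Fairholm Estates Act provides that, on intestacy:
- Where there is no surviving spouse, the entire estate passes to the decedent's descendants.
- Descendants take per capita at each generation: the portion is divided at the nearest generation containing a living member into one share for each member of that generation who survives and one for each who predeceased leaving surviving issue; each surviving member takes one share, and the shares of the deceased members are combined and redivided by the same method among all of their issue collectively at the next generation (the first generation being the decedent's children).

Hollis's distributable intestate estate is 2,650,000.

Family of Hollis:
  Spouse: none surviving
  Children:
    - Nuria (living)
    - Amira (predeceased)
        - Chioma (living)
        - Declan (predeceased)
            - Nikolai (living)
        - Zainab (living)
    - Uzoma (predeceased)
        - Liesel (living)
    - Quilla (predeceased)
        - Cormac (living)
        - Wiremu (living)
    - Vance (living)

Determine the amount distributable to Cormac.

Cormac receives 265,000.

The entire 2,650,000 passes to the descendants.
That amount (2,650,000) is divided at the children's generation into 5 shares of 530,000. Nuria and Vance each take 530,000. The 3 shares of the deceased (Amira, Uzoma, and Quilla) are combined into a pool of 1,590,000.
That pool (1,590,000) is divided at the grandchildren's generation into 6 shares of 265,000. Chioma, Zainab, Liesel, Cormac, and Wiremu each take 265,000. The remaining share for the deceased Declan (265,000) is carried to the next generation.
That pool (265,000) passes entirely to Nikolai, the sole taker at the great-grandchildren's generation.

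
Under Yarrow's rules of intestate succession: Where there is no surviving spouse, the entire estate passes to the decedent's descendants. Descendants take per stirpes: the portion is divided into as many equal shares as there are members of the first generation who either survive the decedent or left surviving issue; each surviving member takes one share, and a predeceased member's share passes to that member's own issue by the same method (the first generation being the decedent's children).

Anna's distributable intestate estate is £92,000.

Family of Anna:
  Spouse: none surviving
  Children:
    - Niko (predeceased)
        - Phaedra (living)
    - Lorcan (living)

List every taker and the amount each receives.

Phaedra: £46,000; Lorcan: £46,000

The entire £92,000 passes to the descendants.
That amount (£92,000) is divided into 2 shares of £46,000: Lorcan takes £46,000; Niko's £46,000 share passes to Niko's issue.
Niko's share (£46,000) passes entirely to Phaedra.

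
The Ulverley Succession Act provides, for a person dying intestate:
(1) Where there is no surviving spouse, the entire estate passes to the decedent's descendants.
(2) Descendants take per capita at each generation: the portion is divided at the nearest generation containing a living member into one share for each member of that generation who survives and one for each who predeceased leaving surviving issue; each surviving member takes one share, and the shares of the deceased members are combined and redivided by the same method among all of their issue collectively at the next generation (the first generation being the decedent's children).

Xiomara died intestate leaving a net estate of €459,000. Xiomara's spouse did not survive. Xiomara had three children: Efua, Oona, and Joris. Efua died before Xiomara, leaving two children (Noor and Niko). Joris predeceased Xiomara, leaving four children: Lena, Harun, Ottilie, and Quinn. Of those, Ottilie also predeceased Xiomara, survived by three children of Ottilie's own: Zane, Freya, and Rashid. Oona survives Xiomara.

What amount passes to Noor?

The entire €459,000 passes to the descendants.
That amount (€459,000) is divided at the children's generation into 3 shares of €153,000. Oona takes €153,000. The 2 shares of the deceased (Efua and Joris) are combined into a pool of €306,000.
That pool (€306,000) is divided at the grandchildren's generation into 6 shares of €51,000. Noor, Niko, Lena, Harun, and Quinn each take €51,000. The remaining share for the deceased Ottilie (€51,000) is carried to the next generation.
That pool (€51,000) is divided at the great-grandchildren's generation equally among Zane, Freya, and Rashid: €17,000 each.

Noor receives €51,000.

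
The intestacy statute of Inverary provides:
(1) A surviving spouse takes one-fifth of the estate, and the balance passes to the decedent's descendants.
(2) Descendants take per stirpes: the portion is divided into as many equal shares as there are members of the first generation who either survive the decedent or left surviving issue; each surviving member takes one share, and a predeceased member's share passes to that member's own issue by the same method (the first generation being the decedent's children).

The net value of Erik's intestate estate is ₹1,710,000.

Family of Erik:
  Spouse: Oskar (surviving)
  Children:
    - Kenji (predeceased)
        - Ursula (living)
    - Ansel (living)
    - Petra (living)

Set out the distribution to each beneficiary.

Oskar: ₹342,000; Ursula: ₹456,000; Ansel: ₹456,000; Petra: ₹456,000

Oskar takes one-fifth of ₹1,710,000 = ₹342,000. The remaining ₹1,368,000 passes to the descendants.
The descendants' portion (₹1,368,000) is divided into 3 shares of ₹456,000: Ansel and Petra each take ₹456,000; Kenji's ₹456,000 share passes to Kenji's issue.
Kenji's share (₹456,000) passes entirely to Ursula.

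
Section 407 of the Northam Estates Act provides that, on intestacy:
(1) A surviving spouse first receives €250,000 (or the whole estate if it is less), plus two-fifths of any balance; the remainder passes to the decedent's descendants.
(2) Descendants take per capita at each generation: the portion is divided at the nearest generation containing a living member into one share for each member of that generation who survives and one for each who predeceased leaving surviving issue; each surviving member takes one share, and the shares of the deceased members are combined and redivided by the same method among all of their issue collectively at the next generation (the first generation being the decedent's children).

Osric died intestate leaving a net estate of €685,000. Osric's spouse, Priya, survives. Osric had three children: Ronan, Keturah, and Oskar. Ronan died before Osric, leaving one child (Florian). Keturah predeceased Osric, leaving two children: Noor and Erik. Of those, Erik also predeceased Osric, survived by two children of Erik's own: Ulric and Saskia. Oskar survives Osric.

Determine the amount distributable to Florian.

Priya first takes €250,000, leaving a balance of €435,000. Priya then takes two-fifths of the balance (€174,000), for a total of €424,000. The remaining €261,000 passes to the descendants.
The descendants' portion (€261,000) is divided at the children's generation into 3 shares of €87,000. Oskar takes €87,000. The 2 shares of the deceased (Ronan and Keturah) are combined into a pool of €174,000.
That pool (€174,000) is divided at the grandchildren's generation into 3 shares of €58,000. Florian and Noor each take €58,000. The remaining share for the deceased Erik (€58,000) is carried to the next generation.
That pool (€58,000) is divided at the great-grandchildren's generation equally among Ulric and Saskia: €29,000 each.

Florian receives €58,000.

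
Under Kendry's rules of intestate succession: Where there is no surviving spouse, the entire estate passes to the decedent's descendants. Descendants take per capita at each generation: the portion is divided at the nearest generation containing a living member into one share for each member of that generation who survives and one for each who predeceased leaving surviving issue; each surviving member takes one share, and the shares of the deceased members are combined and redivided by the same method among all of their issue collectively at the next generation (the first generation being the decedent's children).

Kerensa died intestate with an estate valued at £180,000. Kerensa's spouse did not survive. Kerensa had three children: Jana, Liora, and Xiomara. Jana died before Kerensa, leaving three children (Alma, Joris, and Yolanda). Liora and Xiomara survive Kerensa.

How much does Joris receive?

Joris receives £20,000.

The entire £180,000 passes to the descendants.
That amount (£180,000) is divided at the children's generation into 3 shares of £60,000. Liora and Xiomara each take £60,000. The remaining share for the deceased Jana (£60,000) is carried to the next generation.
That pool (£60,000) is divided at the grandchildren's generation equally among Alma, Joris, and Yolanda: £20,000 each.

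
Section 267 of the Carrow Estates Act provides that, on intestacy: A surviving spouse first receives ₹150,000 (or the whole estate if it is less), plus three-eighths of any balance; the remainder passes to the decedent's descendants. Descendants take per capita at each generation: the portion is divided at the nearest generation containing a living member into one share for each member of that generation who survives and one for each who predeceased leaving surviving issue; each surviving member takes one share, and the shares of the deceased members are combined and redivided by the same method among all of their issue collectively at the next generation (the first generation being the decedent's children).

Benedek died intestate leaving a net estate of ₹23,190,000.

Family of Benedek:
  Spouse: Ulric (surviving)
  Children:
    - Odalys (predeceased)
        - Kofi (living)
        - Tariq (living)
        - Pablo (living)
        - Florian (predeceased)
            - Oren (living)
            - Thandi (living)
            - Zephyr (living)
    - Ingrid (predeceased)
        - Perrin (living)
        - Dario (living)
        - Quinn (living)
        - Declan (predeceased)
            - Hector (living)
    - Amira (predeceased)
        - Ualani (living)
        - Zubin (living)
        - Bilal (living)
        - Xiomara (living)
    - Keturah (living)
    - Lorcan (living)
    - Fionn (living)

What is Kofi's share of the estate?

Ulric first takes ₹150,000, leaving a balance of ₹23,040,000. Ulric then takes three-eighths of the balance (₹8,640,000), for a total of ₹8,790,000. The remaining ₹14,400,000 passes to the descendants.
The descendants' portion (₹14,400,000) is divided at the children's generation into 6 shares of ₹2,400,000. Keturah, Lorcan, and Fionn each take ₹2,400,000. The 3 shares of the deceased (Odalys, Ingrid, and Amira) are combined into a pool of ₹7,200,000.
That pool (₹7,200,000) is divided at the grandchildren's generation into 12 shares of ₹600,000. Kofi, Tariq, Pablo, Perrin, Dario, Quinn, Ualani, Zubin, Bilal, and Xiomara each take ₹600,000. The 2 shares of the deceased (Florian and Declan) are combined into a pool of ₹1,200,000.
That pool (₹1,200,000) is divided at the great-grandchildren's generation equally among Oren, Thandi, Zephyr, and Hector: ₹300,000 each.

Kofi receives ₹600,000.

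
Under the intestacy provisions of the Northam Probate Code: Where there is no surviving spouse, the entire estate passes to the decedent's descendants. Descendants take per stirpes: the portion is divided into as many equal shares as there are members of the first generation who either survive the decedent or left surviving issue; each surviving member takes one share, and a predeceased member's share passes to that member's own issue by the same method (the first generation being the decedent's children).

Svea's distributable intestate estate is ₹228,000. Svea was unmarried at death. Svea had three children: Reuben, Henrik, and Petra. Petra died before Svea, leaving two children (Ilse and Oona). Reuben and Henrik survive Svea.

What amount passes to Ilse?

Ilse receives ₹38,000.

The entire ₹228,000 passes to the descendants.
That amount (₹228,000) is divided into 3 shares of ₹76,000: Reuben and Henrik each take ₹76,000; Petra's ₹76,000 share passes to Petra's issue.
Petra's share (₹76,000) is divided into 2 shares of ₹38,000: Ilse and Oona each take ₹38,000.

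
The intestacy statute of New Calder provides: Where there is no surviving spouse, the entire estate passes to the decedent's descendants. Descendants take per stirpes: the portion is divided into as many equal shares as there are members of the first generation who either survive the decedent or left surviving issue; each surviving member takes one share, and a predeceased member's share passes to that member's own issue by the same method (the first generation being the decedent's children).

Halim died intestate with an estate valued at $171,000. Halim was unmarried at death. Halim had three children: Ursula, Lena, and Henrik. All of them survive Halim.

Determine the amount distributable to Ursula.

Ursula receives $57,000.

The entire $171,000 passes to the descendants.
That amount ($171,000) is divided into 3 shares of $57,000: Ursula, Lena, and Henrik each take $57,000.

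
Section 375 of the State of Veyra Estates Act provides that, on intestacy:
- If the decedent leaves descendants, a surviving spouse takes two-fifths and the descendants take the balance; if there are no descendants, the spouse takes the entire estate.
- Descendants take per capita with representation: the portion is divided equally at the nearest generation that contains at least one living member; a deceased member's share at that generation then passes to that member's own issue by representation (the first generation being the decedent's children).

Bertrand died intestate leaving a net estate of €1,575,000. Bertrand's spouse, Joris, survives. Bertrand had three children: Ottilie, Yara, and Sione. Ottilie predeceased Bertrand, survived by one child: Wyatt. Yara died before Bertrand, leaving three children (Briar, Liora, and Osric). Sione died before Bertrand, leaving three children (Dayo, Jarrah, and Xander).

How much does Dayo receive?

Joris takes two-fifths of €1,575,000 = €630,000. The remaining €945,000 passes to the descendants.
No child survives, so the initial division is made at the grandchildren's generation.
The descendants' portion (€945,000) is divided into 7 shares of €135,000: Wyatt, Briar, Liora, Osric, Dayo, Jarrah, and Xander each take €135,000.

Dayo receives €135,000.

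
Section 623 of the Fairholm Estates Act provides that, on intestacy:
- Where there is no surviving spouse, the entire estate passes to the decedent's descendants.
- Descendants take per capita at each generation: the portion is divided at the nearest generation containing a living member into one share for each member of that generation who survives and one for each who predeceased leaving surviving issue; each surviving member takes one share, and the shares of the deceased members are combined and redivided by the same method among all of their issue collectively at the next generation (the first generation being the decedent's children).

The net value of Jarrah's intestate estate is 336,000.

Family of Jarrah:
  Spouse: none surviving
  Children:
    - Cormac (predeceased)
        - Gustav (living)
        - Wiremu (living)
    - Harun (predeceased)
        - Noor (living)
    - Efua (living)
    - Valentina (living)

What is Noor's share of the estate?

Noor receives 56,000.

The entire 336,000 passes to the descendants.
That amount (336,000) is divided at the children's generation into 4 shares of 84,000. Efua and Valentina each take 84,000. The 2 shares of the deceased (Cormac and Harun) are combined into a pool of 168,000.
That pool (168,000) is divided at the grandchildren's generation equally among Gustav, Wiremu, and Noor: 56,000 each.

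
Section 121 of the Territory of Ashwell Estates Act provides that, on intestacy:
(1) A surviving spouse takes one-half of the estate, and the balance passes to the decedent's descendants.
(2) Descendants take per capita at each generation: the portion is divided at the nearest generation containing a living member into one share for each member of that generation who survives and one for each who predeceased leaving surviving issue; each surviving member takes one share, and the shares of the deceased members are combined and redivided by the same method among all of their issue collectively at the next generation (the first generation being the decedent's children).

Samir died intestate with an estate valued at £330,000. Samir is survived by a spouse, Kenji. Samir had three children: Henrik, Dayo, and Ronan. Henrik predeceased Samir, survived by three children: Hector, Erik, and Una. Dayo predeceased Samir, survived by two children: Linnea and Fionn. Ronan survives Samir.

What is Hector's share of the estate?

Kenji takes one-half of £330,000 = £165,000. The remaining £165,000 passes to the descendants.
The descendants' portion (£165,000) is divided at the children's generation into 3 shares of £55,000. Ronan takes £55,000. The 2 shares of the deceased (Henrik and Dayo) are combined into a pool of £110,000.
That pool (£110,000) is divided at the grandchildren's generation equally among Hector, Erik, Una, Linnea, and Fionn: £22,000 each.

Hector receives £22,000.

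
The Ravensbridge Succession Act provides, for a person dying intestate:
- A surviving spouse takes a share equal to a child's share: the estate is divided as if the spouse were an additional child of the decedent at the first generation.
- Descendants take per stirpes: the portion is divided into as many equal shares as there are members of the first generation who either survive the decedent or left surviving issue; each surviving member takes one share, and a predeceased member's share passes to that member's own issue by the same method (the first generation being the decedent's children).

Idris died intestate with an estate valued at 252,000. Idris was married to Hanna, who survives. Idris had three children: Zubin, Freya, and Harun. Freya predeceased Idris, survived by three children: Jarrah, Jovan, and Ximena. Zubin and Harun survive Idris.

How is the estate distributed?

The spouse counts as an additional share at the children's level, so there are 4 primary shares of 63,000. Hanna takes one such share (63,000).
The children's combined portion (189,000) is divided into 3 shares of 63,000: Zubin and Harun each take 63,000; Freya's 63,000 share passes to Freya's issue.
Freya's share (63,000) is divided into 3 shares of 21,000: Jarrah, Jovan, and Ximena each take 21,000.

Hanna: 63,000; Zubin: 63,000; Jarrah: 21,000; Jovan: 21,000; Ximena: 21,000; Harun: 63,000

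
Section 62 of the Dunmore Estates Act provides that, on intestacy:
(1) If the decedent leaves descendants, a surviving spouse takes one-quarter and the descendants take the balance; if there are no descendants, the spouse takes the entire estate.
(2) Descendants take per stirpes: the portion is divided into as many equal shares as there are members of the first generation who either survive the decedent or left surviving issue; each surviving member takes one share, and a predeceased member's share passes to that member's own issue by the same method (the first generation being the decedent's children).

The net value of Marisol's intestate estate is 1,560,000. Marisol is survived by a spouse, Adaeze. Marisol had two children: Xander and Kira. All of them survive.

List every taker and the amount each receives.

Adaeze takes one-quarter of 1,560,000 = 390,000. The remaining 1,170,000 passes to the descendants.
The descendants' portion (1,170,000) is divided into 2 shares of 585,000: Xander and Kira each take 585,000.

Adaeze: 390,000; Xander: 585,000; Kira: 585,000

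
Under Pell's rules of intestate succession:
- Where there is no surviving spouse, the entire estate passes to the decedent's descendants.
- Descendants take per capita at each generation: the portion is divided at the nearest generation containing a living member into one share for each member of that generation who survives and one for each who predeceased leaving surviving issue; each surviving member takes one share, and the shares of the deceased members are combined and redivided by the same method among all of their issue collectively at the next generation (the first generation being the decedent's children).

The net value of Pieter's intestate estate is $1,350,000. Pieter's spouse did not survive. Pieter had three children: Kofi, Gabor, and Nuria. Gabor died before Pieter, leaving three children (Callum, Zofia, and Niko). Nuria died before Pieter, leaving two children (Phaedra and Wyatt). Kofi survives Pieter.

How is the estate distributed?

The entire $1,350,000 passes to the descendants.
That amount ($1,350,000) is divided at the children's generation into 3 shares of $450,000. Kofi takes $450,000. The 2 shares of the deceased (Gabor and Nuria) are combined into a pool of $900,000.
That pool ($900,000) is divided at the grandchildren's generation equally among Callum, Zofia, Niko, Phaedra, and Wyatt: $180,000 each.

Kofi: $450,000; Callum: $180,000; Zofia: $180,000; Niko: $180,000; Phaedra: $180,000; Wyatt: $180,000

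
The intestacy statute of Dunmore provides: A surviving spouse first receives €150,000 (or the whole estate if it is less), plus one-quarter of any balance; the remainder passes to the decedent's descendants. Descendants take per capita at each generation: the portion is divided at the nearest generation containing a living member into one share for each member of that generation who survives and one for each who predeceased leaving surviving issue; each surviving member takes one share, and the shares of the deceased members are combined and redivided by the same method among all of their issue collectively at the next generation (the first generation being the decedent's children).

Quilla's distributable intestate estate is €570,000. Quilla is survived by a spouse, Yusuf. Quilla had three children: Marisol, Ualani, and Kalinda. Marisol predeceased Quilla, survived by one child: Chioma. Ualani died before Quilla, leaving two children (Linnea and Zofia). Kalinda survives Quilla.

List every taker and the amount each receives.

Yusuf first takes €150,000, leaving a balance of €420,000. Yusuf then takes one-quarter of the balance (€105,000), for a total of €255,000. The remaining €315,000 passes to the descendants.
The descendants' portion (€315,000) is divided at the children's generation into 3 shares of €105,000. Kalinda takes €105,000. The 2 shares of the deceased (Marisol and Ualani) are combined into a pool of €210,000.
That pool (€210,000) is divided at the grandchildren's generation equally among Chioma, Linnea, and Zofia: €70,000 each.

Yusuf: €255,000; Chioma: €70,000; Linnea: €70,000; Zofia: €70,000; Kalinda: €105,000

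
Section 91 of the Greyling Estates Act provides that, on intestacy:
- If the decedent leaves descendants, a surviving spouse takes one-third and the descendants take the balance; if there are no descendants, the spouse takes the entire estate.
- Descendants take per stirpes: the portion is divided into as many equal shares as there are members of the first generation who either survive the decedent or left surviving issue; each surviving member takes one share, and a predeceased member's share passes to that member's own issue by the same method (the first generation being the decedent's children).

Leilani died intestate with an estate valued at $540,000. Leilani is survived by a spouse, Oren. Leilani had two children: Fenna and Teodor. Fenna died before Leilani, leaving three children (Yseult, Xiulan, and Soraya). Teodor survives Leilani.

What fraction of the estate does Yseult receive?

Oren takes one-third of $540,000 = $180,000. The remaining $360,000 passes to the descendants.
The descendants' portion ($360,000) is divided into 2 shares of $180,000: Teodor takes $180,000; Fenna's $180,000 share passes to Fenna's issue.
Fenna's share ($180,000) is divided into 3 shares of $60,000: Yseult, Xiulan, and Soraya each take $60,000.

Yseult receives 1/9 of the estate.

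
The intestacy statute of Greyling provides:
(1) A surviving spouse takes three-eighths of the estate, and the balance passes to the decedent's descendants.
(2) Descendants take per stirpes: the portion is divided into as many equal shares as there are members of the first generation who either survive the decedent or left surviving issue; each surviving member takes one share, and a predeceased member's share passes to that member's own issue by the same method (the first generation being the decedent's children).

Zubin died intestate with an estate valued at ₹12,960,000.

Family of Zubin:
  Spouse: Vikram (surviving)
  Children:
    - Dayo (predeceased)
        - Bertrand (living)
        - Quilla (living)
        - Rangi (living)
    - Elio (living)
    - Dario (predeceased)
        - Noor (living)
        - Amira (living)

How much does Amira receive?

Amira receives ₹1,350,000.

Vikram takes three-eighths of ₹12,960,000 = ₹4,860,000. The remaining ₹8,100,000 passes to the descendants.
The descendants' portion (₹8,100,000) is divided into 3 shares of ₹2,700,000: Elio takes ₹2,700,000; Dayo's ₹2,700,000 share passes to Dayo's issue; Dario's ₹2,700,000 share passes to Dario's issue.
Dayo's share (₹2,700,000) is divided into 3 shares of ₹900,000: Bertrand, Quilla, and Rangi each take ₹900,000.
Dario's share (₹2,700,000) is divided into 2 shares of ₹1,350,000: Noor and Amira each take ₹1,350,000.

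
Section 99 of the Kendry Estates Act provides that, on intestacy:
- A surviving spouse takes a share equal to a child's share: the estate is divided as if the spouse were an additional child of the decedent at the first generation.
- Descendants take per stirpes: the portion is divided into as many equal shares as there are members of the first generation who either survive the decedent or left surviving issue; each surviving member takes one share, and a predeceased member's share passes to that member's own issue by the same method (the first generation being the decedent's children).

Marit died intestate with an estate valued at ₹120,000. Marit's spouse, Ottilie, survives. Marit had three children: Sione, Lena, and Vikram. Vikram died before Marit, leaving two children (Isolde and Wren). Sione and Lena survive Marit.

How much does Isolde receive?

The spouse counts as an additional share at the children's level, so there are 4 primary shares of ₹30,000. Ottilie takes one such share (₹30,000).
The children's combined portion (₹90,000) is divided into 3 shares of ₹30,000: Sione and Lena each take ₹30,000; Vikram's ₹30,000 share passes to Vikram's issue.
Vikram's share (₹30,000) is divided into 2 shares of ₹15,000: Isolde and Wren each take ₹15,000.

Isolde receives ₹15,000.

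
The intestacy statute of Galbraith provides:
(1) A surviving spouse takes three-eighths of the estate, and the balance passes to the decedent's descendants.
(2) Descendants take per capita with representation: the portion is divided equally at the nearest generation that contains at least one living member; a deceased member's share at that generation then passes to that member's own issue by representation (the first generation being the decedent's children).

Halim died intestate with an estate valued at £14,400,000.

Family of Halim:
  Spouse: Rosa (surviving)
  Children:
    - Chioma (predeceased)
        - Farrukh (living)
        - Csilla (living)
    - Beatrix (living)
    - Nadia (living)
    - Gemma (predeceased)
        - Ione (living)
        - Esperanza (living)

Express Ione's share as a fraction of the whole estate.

Ione receives 5/64 of the estate.

Rosa takes three-eighths of £14,400,000 = £5,400,000. The remaining £9,000,000 passes to the descendants.
The descendants' portion (£9,000,000) is divided into 4 shares of £2,250,000: Beatrix and Nadia each take £2,250,000; Chioma's £2,250,000 share passes to Chioma's issue; Gemma's £2,250,000 share passes to Gemma's issue.
Chioma's share (£2,250,000) is divided into 2 shares of £1,125,000: Farrukh and Csilla each take £1,125,000.
Gemma's share (£2,250,000) is divided into 2 shares of £1,125,000: Ione and Esperanza each take £1,125,000.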